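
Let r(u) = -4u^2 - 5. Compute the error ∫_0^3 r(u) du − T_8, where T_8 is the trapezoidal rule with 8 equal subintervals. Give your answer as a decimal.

0.28125

Exact integral: ∫_0^3 r(u) du = -51.
T_8 = -51.28125.
Error = -51 − (-51.28125) = 0.28125.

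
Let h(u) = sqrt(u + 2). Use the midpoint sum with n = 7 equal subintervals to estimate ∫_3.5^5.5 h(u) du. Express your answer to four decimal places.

5.0941

Δu = (5.5 − 3.5)/7 = 2/7.
Midpoints: 51/14, 55/14, 59/14, 4.5, 67/14, 71/14, 75/14.
h(51/14) ≈ 2.3755, h(55/14) ≈ 2.4349, h(59/14) ≈ 2.4928, h(4.5) ≈ 2.5495, h(67/14) ≈ 2.6049, h(71/14) ≈ 2.6592, h(75/14) ≈ 2.7124.
Sum = Δu · [h(51/14) + h(55/14) + h(59/14) + ...].
Sum ≈ 5.0941.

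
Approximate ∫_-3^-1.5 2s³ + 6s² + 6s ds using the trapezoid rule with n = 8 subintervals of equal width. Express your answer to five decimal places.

-11.03467

Δs = (-1.5 − (-3))/8 = 0.1875.
f(-3) = -18, f(-2.8125) = -28485/2048, f(-2.625) = -10.58203125, f(-2.4375) = -16263/2048, f(-2.25) = -5.90625, f(-2.0625) = -9009/2048, f(-1.875) = -3.33984375, f(-1.6875) = -5427/2048, f(-1.5) = -2.25.
T_8 = (Δs/2)·[f(s_0) + 2f(s_1) + ... + 2f(s_{7}) + f(s_8)].
Sum ≈ -11.03467.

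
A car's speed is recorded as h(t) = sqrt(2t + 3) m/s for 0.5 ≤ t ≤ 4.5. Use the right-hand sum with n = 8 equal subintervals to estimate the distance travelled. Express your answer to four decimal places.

11.5514

Δt = (4.5 − 0.5)/8 = 0.5.
Right endpoints: 1, 1.5, 2, 2.5, 3, 3.5, 4, 4.5.
h(1) ≈ 2.2361, h(1.5) ≈ 2.4495, h(2) ≈ 2.6458, h(2.5) ≈ 2.8284, h(3) ≈ 3.0000, h(3.5) ≈ 3.1623, h(4) ≈ 3.3166, h(4.5) ≈ 3.4641.
Sum = Δt · [h(1) + h(1.5) + h(2) + ...].
Sum ≈ 11.5514.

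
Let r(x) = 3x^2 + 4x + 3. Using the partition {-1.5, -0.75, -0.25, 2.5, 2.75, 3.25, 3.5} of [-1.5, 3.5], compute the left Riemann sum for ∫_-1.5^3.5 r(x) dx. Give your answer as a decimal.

Subinterval widths: 0.75, 0.5, 2.75, 0.25, 0.5, 0.25.
Left endpoints: -1.5, -0.75, -0.25, 2.5, 2.75, 3.25.
r(-1.5) = 3.75, r(-0.75) = 1.6875, r(-0.25) = 2.1875, r(2.5) = 31.75, r(2.75) = 36.6875, r(3.25) = 47.6875.
Sum = Σ Δx_i · r(x_i).
Sum = 47.875.

47.875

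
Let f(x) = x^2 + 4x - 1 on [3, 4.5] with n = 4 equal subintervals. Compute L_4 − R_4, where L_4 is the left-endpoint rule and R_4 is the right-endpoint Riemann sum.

L_4 = 39.17578125.
R_4 = 45.64453125.
L_4 − R_4 = -6.46875.

-6.46875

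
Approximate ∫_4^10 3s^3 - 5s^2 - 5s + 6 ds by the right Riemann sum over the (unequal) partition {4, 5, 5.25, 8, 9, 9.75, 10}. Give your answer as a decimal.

7604.3984375

Subinterval widths: 1, 0.25, 2.75, 1, 0.75, 0.25.
Right endpoints: 5, 5.25, 8, 9, 9.75, 10.
f(5) = 231, f(5.25) = 276.046875, f(8) = 1182, f(9) = 1743, f(9.75) = 2262.515625, f(10) = 2456.
Sum = Σ Δs_i · f(s_i).
Sum = 7604.3984375.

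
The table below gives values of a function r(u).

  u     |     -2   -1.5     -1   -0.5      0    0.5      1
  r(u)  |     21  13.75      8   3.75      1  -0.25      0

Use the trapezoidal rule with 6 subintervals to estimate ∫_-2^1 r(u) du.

Δu = 0.5.
T_6 = (0.5/2)·[21 + 2·13.75 + 2·8 + 2·3.75 + 2·1 + 2·(-0.25) + 0] = 18.375.

18.375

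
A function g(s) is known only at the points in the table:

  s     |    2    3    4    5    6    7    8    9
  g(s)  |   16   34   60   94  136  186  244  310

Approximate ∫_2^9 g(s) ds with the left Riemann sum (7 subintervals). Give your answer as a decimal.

770

Δs = 1.
Sum = 1·[16 + 34 + 60 + 94 + 136 + 186 + 244] = 770.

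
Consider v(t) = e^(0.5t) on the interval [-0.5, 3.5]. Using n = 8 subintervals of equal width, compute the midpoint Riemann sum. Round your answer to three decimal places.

9.926

Δt = (3.5 − (-0.5))/8 = 0.5.
Midpoints: -0.25, 0.25, 0.75, 1.25, 1.75, 2.25, 2.75, 3.25.
v(-0.25) ≈ 0.882, v(0.25) ≈ 1.133, v(0.75) ≈ 1.455, v(1.25) ≈ 1.868, v(1.75) ≈ 2.399, v(2.25) ≈ 3.080, v(2.75) ≈ 3.955, v(3.25) ≈ 5.078.
Sum = Δt · [v(-0.25) + v(0.25) + v(0.75) + ...].
Sum ≈ 9.926.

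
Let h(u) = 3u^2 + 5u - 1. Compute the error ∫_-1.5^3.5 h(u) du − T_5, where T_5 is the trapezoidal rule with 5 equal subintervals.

Exact integral: ∫_-1.5^3.5 h(u) du = 66.25.
T_5 = 68.75.
Error = 66.25 − 68.75 = -2.5.

-2.5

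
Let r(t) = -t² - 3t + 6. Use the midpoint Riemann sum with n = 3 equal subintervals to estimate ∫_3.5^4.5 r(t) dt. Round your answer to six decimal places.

-22.074074

Δt = (4.5 − 3.5)/3 = 1/3.
Midpoints: 11/3, 4, 13/3.
r(11/3) = -166/9, r(4) = -22, r(13/3) = -232/9.
Sum = Δt · [r(11/3) + r(4) + r(13/3)].
Sum ≈ -22.074074.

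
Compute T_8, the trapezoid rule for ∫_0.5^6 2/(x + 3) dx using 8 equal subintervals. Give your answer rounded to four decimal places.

1.8944

Δx = (6 − 0.5)/8 = 0.6875.
f(0.5) = 4/7, f(1.1875) = 32/67, f(1.875) = 16/39, f(2.5625) = 32/89, f(3.25) = 0.32, f(3.9375) = 32/111, f(4.625) = 16/61, f(5.3125) = 32/133, f(6) = 2/9.
T_8 = (Δx/2)·[f(x_0) + 2f(x_1) + ... + 2f(x_{7}) + f(x_8)].
Sum ≈ 1.8944.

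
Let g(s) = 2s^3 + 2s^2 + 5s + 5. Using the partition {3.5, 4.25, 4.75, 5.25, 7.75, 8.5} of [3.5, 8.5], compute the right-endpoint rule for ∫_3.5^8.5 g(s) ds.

Subinterval widths: 0.75, 0.5, 0.5, 2.5, 0.75.
Right endpoints: 4.25, 4.75, 5.25, 7.75, 8.5.
g(4.25) = 215.90625, g(4.75) = 288.21875, g(5.25) = 375.78125, g(7.75) = 1094.84375, g(8.5) = 1420.25.
Sum = Σ Δs_i · g(s_i).
Sum = 4296.2265625.

4296.2265625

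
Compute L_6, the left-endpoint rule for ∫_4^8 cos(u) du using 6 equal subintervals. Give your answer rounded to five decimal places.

Δu = (8 − 4)/6 = 2/3.
Left endpoints: 4, 14/3, 16/3, 6, 20/3, 22/3.
f(4) ≈ -0.65364, f(14/3) ≈ -0.04571, f(16/3) ≈ 0.58180, f(6) ≈ 0.96017, f(20/3) ≈ 0.92737, f(22/3) ≈ 0.49744.
Sum = Δu · [f(4) + f(14/3) + f(16/3) + ...].
Sum ≈ 1.51162.

1.51162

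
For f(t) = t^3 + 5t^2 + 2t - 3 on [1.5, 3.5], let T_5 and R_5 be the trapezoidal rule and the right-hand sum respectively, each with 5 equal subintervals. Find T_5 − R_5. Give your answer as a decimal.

T_5 = 106.75.
R_5 = 125.45.
T_5 − R_5 = -18.7.

-18.7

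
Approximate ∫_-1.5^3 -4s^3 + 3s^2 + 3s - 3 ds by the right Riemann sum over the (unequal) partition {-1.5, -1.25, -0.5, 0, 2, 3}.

Subinterval widths: 0.25, 0.75, 0.5, 2, 1.
Right endpoints: -1.25, -0.5, 0, 2, 3.
f(-1.25) = 5.75, f(-0.5) = -3.25, f(0) = -3, f(2) = -17, f(3) = -75.
Sum = Σ Δs_i · f(s_i).
Sum = -111.5.

-111.5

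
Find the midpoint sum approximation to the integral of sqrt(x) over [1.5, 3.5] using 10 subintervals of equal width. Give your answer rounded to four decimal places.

Δx = (3.5 − 1.5)/10 = 0.2.
Midpoints: 1.6, 1.8, 2, 2.2, 2.4, 2.6, 2.8, 3, 3.2, 3.4.
f(1.6) ≈ 1.2649, f(1.8) ≈ 1.3416, f(2) ≈ 1.4142, f(2.2) ≈ 1.4832, f(2.4) ≈ 1.5492, f(2.6) ≈ 1.6125, f(2.8) ≈ 1.6733, f(3) ≈ 1.7321, f(3.2) ≈ 1.7889, f(3.4) ≈ 1.8439.
Sum = Δx · [f(1.6) + f(1.8) + f(2) + ...].
Sum ≈ 3.1408.

3.1408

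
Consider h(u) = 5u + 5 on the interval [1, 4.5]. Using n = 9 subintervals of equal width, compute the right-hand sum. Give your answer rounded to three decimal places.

Δu = (4.5 − 1)/9 = 7/18.
Right endpoints: 25/18, 16/9, 13/6, 23/9, 53/18, 10/3, 67/18, 37/9, 4.5.
h(25/18) = 215/18, h(16/9) = 125/9, h(13/6) = 95/6, h(23/9) = 160/9, h(53/18) = 355/18, h(10/3) = 65/3, h(67/18) = 425/18, h(37/9) = 230/9, h(4.5) = 27.5.
Sum = Δu · [h(25/18) + h(16/9) + h(13/6) + ...].
Sum ≈ 69.028.

69.028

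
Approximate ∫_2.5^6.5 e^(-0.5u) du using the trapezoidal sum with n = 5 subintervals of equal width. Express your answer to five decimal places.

Δu = (6.5 − 2.5)/5 = 0.8.
f(2.5) ≈ 0.28650, f(3.3) ≈ 0.19205, f(4.1) ≈ 0.12873, f(4.9) ≈ 0.08629, f(5.7) ≈ 0.05784, f(6.5) ≈ 0.03877.
T_5 = (Δu/2)·[f(u_0) + 2f(u_1) + ... + 2f(u_{4}) + f(u_5)].
Sum ≈ 0.50205.

0.50205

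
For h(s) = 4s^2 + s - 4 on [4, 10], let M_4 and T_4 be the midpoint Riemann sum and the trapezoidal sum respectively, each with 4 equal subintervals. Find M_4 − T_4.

-13.5

M_4 = 1261.5.
T_4 = 1275.
M_4 − T_4 = -13.5.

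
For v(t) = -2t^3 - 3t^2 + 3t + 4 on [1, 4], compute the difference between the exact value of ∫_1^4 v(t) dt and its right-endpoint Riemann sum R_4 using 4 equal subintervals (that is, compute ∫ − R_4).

Exact integral: ∫_1^4 v(t) dt = -156.
R_4 = -221.8125.
Error = -156 − (-221.8125) = 65.8125.

65.8125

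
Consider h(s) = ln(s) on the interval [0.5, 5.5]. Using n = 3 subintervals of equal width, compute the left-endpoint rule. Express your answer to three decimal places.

Δs = (5.5 − 0.5)/3 = 5/3.
Left endpoints: 0.5, 13/6, 23/6.
h(0.5) ≈ -0.693, h(13/6) ≈ 0.773, h(23/6) ≈ 1.344.
Sum = Δs · [h(0.5) + h(13/6) + h(23/6)].
Sum ≈ 2.373.

2.373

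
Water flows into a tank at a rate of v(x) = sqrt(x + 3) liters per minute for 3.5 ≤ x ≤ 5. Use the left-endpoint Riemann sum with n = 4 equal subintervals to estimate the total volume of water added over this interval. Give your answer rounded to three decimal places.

Δx = (5 − 3.5)/4 = 0.375.
Left endpoints: 3.5, 3.875, 4.25, 4.625.
v(3.5) ≈ 2.550, v(3.875) ≈ 2.622, v(4.25) ≈ 2.693, v(4.625) ≈ 2.761.
Sum = Δx · [v(3.5) + v(3.875) + v(4.25) + v(4.625)].
Sum ≈ 3.985.

3.985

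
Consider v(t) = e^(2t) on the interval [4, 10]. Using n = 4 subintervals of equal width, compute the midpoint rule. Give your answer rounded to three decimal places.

Δt = (10 − 4)/4 = 1.5.
Midpoints: 4.75, 6.25, 7.75, 9.25.
v(4.75) ≈ 13359.727, v(6.25) ≈ 268337.287, v(7.75) ≈ 5389698.476, v(9.25) ≈ 108254987.750.
Sum = Δt · [v(4.75) + v(6.25) + v(7.75) + v(9.25)].
Sum ≈ 170889574.860.

170889574.860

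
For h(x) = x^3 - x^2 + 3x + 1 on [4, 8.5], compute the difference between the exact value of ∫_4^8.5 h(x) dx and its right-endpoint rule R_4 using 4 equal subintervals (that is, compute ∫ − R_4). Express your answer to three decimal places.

-302.247

Exact integral: ∫_4^8.5 h(x) dx = 1146.515625.
R_4 ≈ 1448.76270.
Error ≈ 1146.515625 − 1448.76270 ≈ -302.247.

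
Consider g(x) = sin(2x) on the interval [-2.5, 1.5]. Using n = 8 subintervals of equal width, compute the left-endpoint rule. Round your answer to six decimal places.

Δx = (1.5 − (-2.5))/8 = 0.5.
Left endpoints: -2.5, -2, -1.5, -1, -0.5, 0, 0.5, 1.
g(-2.5) ≈ 0.958924, g(-2) ≈ 0.756802, g(-1.5) ≈ -0.141120, g(-1) ≈ -0.909297, g(-0.5) ≈ -0.841471, g(0) ≈ 0.000000, g(0.5) ≈ 0.841471, g(1) ≈ 0.909297.
Sum = Δx · [g(-2.5) + g(-2) + g(-1.5) + ...].
Sum ≈ 0.787303.

0.787303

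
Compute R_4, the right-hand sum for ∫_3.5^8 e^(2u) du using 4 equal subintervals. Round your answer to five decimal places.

Δu = (8 − 3.5)/4 = 1.125.
Right endpoints: 4.625, 5.75, 6.875, 8.
f(4.625) ≈ 10404.56572, f(5.75) ≈ 98715.77101, f(6.875) ≈ 936589.15823, f(8) ≈ 8886110.52051.
Sum = Δu · [f(4.625) + f(5.75) + f(6.875) + f(8)].
Sum ≈ 11173297.51740.

11173297.51740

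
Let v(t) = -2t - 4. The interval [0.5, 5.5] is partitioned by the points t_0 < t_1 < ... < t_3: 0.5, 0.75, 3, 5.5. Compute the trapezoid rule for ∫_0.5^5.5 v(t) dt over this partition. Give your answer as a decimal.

Subinterval widths: 0.25, 2.25, 2.5.
v(0.5) = -5, v(0.75) = -5.5, v(3) = -10, v(5.5) = -15.
On each subinterval the trapezoid contributes (Δt_i/2)·[v(t_{i-1}) + v(t_i)].
Sum = -50.

-50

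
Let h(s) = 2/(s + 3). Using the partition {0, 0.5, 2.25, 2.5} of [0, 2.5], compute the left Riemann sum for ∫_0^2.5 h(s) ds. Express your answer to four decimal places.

1.4286

Subinterval widths: 0.5, 1.75, 0.25.
Left endpoints: 0, 0.5, 2.25.
h(0) = 2/3, h(0.5) = 4/7, h(2.25) = 8/21.
Sum = Σ Δs_i · h(s_i).
Sum ≈ 1.4286.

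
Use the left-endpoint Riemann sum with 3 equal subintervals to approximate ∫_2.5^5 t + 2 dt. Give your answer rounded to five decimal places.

Δt = (5 − 2.5)/3 = 5/6.
Left endpoints: 2.5, 10/3, 25/6.
f(2.5) = 4.5, f(10/3) = 16/3, f(25/6) = 37/6.
Sum = Δt · [f(2.5) + f(10/3) + f(25/6)].
Sum ≈ 13.33333.

13.33333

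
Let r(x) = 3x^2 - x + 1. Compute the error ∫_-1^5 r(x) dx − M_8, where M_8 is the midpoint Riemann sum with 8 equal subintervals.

Exact integral: ∫_-1^5 r(x) dx = 120.
M_8 = 119.15625.
Error = 120 − 119.15625 = 0.84375.

0.84375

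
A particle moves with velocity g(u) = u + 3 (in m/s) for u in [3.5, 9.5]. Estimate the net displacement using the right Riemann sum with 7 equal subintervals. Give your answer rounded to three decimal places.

Δu = (9.5 − 3.5)/7 = 6/7.
Right endpoints: 61/14, 73/14, 85/14, 97/14, 109/14, 121/14, 9.5.
g(61/14) = 103/14, g(73/14) = 115/14, g(85/14) = 127/14, g(97/14) = 139/14, g(109/14) = 151/14, g(121/14) = 163/14, g(9.5) = 12.5.
Sum = Δu · [g(61/14) + g(73/14) + g(85/14) + ...].
Sum ≈ 59.571.

59.571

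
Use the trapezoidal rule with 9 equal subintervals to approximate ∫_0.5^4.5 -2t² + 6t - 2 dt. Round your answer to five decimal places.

Δt = (4.5 − 0.5)/9 = 4/9.
f(0.5) = 0.5, f(17/18) = 305/162, f(25/18) = 401/162, f(11/6) = 41/18, f(41/18) = 209/162, f(49/18) = -79/162, f(19/6) = -55/18, f(65/18) = -1039/162, f(73/18) = -1711/162, f(4.5) = -15.5.
T_9 = (Δt/2)·[f(t_0) + 2f(t_1) + ... + 2f(t_{8}) + f(t_9)].
Sum ≈ -8.93004.

-8.93004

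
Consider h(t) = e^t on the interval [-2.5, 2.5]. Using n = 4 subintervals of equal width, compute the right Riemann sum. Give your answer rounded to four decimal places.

Δt = (2.5 − (-2.5))/4 = 1.25.
Right endpoints: -1.25, 0, 1.25, 2.5.
h(-1.25) ≈ 0.2865, h(0) ≈ 1.0000, h(1.25) ≈ 3.4903, h(2.5) ≈ 12.1825.
Sum = Δt · [h(-1.25) + h(0) + h(1.25) + h(2.5)].
Sum ≈ 21.1992.

21.1992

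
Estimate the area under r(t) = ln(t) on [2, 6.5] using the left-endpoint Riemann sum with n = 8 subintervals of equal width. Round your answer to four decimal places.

5.9398

Δt = (6.5 − 2)/8 = 0.5625.
Left endpoints: 2, 2.5625, 3.125, 3.6875, 4.25, 4.8125, 5.375, 5.9375.
r(2) ≈ 0.6931, r(2.5625) ≈ 0.9410, r(3.125) ≈ 1.1394, r(3.6875) ≈ 1.3049, r(4.25) ≈ 1.4469, r(4.8125) ≈ 1.5712, r(5.375) ≈ 1.6818, r(5.9375) ≈ 1.7813.
Sum = Δt · [r(2) + r(2.5625) + r(3.125) + ...].
Sum ≈ 5.9398.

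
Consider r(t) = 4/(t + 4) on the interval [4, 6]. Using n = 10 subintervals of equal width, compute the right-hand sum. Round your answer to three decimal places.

0.883

Δt = (6 − 4)/10 = 0.2.
Right endpoints: 4.2, 4.4, 4.6, 4.8, 5, 5.2, 5.4, 5.6, 5.8, 6.
r(4.2) = 20/41, r(4.4) = 10/21, r(4.6) = 20/43, r(4.8) = 5/11, r(5) = 4/9, r(5.2) = 10/23, r(5.4) = 20/47, r(5.6) = 5/12, r(5.8) = 20/49, r(6) = 0.4.
Sum = Δt · [r(4.2) + r(4.4) + r(4.6) + ...].
Sum ≈ 0.883.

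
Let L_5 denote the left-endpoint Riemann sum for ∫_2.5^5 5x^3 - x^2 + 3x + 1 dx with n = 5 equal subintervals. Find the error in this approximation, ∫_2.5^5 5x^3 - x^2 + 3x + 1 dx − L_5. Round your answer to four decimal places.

Exact integral: ∫_2.5^5 f(x) dx ≈ 726.588542.
L_5 = 598.4375.
Error ≈ 726.588542 − 598.4375 ≈ 128.1510.

128.1510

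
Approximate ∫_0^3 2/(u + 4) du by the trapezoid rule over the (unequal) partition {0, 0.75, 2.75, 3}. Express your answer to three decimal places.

1.135

Subinterval widths: 0.75, 2, 0.25.
f(0) = 0.5, f(0.75) = 8/19, f(2.75) = 8/27, f(3) = 2/7.
On each subinterval the trapezoid contributes (Δu_i/2)·[f(u_{i-1}) + f(u_i)].
Sum ≈ 1.135.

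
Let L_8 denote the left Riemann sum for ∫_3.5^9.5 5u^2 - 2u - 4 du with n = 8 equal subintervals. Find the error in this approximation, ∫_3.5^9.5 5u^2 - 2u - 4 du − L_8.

138.9375

Exact integral: ∫_3.5^9.5 f(u) du = 1255.5.
L_8 = 1116.5625.
Error = 1255.5 − 1116.5625 = 138.9375.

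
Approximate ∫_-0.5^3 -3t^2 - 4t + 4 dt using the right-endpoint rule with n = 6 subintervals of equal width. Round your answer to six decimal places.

Δt = (3 − (-0.5))/6 = 7/12.
Right endpoints: 1/12, 2/3, 1.25, 11/6, 29/12, 3.
f(1/12) = 175/48, f(2/3) = 0, f(1.25) = -5.6875, f(11/6) = -161/12, f(29/12) = -23.1875, f(3) = -35.
Sum = Δt · [f(1/12) + f(2/3) + f(1.25) + ...].
Sum ≈ -42.960069.

-42.960069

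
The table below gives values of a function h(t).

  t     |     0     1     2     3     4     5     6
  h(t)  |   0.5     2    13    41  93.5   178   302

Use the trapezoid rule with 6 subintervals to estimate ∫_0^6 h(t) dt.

478.75

Δt = 1.
T_6 = (1/2)·[0.5 + 2·2 + 2·13 + 2·41 + 2·93.5 + 2·178 + 302] = 478.75.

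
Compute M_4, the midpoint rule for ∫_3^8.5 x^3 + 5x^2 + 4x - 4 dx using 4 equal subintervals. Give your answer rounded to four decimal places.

Δx = (8.5 − 3)/4 = 1.375.
Midpoints: 3.6875, 5.0625, 6.4375, 7.8125.
f(3.6875) = 527891/4096, f(5.0625) = 1122881/4096, f(6.4375) = 2030535/4096, f(7.8125) = 3314741/4096.
Sum = Δx · [f(3.6875) + f(5.0625) + f(6.4375) + f(7.8125)].
Sum ≈ 2348.5269.

2348.5269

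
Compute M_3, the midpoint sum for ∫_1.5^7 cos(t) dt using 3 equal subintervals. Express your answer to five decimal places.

-0.39332

Δt = (7 − 1.5)/3 = 11/6.
Midpoints: 29/12, 4.25, 73/12.
f(29/12) ≈ -0.74855, f(4.25) ≈ -0.44609, f(73/12) ≈ 0.98010.
Sum = Δt · [f(29/12) + f(4.25) + f(73/12)].
Sum ≈ -0.39332.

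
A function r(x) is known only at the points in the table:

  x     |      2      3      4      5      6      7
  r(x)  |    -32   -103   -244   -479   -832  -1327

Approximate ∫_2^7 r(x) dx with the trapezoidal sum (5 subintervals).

Δx = 1.
T_5 = (1/2)·[(-32) + 2·(-103) + 2·(-244) + 2·(-479) + 2·(-832) + (-1327)] = -2337.5.

-2337.5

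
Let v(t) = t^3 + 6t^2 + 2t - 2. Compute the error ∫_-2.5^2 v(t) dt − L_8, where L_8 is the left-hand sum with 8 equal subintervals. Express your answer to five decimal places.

4.13306

Exact integral: ∫_-2.5^2 v(t) dt = 30.234375.
L_8 ≈ 26.1013184.
Error ≈ 30.234375 − 26.1013184 ≈ 4.13306.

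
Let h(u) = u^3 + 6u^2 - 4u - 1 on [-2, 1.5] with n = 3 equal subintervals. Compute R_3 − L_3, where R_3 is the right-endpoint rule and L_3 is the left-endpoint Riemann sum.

R_3 ≈ 16.52778.
L_3 ≈ 31.84028.
R_3 − L_3 = -15.3125.

-15.3125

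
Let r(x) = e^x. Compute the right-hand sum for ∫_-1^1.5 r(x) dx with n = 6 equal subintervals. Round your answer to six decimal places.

Δx = (1.5 − (-1))/6 = 5/12.
Right endpoints: -7/12, -1/6, 0.25, 2/3, 13/12, 1.5.
r(-7/12) ≈ 0.558035, r(-1/6) ≈ 0.846482, r(0.25) ≈ 1.284025, r(2/3) ≈ 1.947734, r(13/12) ≈ 2.954512, r(1.5) ≈ 4.481689.
Sum = Δx · [r(-7/12) + r(-1/6) + r(0.25) + ...].
Sum ≈ 5.030199.

5.030199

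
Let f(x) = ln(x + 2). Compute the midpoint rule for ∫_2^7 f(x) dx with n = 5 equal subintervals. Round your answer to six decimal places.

Δx = (7 − 2)/5 = 1.
Midpoints: 2.5, 3.5, 4.5, 5.5, 6.5.
f(2.5) ≈ 1.504077, f(3.5) ≈ 1.704748, f(4.5) ≈ 1.871802, f(5.5) ≈ 2.014903, f(6.5) ≈ 2.140066.
Sum = Δx · [f(2.5) + f(3.5) + f(4.5) + f(5.5) + f(6.5)].
Sum ≈ 9.235597.

9.235597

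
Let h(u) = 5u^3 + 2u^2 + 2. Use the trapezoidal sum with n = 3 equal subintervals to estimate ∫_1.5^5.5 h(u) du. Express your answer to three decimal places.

Δu = (5.5 − 1.5)/3 = 4/3.
h(1.5) = 23.375, h(17/6) = 28465/216, h(25/6) = 86057/216, h(5.5) = 894.375.
T_3 = (Δu/2)·[h(u_0) + 2h(u_1) + 2h(u_2) + h(u_3)].
Sum ≈ 1318.759.

1318.759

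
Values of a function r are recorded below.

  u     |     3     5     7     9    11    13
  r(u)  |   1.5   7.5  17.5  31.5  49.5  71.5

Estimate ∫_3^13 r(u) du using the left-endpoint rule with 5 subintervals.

Δu = 2.
Sum = 2·[1.5 + 7.5 + 17.5 + 31.5 + 49.5] = 215.

215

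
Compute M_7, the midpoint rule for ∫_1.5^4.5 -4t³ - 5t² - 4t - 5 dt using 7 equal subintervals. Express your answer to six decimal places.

Δt = (4.5 − 1.5)/7 = 3/7.
Midpoints: 12/7, 15/7, 18/7, 3, 24/7, 27/7, 30/7.
f(12/7) = -16019/343, f(15/7) = -26030/343, f(18/7) = -39911/343, f(3) = -170, f(24/7) = -81875/343, f(27/7) = -111254/343, f(30/7) = -147095/343.
Sum = Δt · [f(12/7) + f(15/7) + f(18/7) + ...].
Sum ≈ -600.367347.

-600.367347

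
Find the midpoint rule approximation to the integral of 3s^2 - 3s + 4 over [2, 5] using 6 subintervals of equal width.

97.3125

Δs = (5 − 2)/6 = 0.5.
Midpoints: 2.25, 2.75, 3.25, 3.75, 4.25, 4.75.
f(2.25) = 12.4375, f(2.75) = 18.4375, f(3.25) = 25.9375, f(3.75) = 34.9375, f(4.25) = 45.4375, f(4.75) = 57.4375.
Sum = Δs · [f(2.25) + f(2.75) + f(3.25) + ...].
Sum = 97.3125.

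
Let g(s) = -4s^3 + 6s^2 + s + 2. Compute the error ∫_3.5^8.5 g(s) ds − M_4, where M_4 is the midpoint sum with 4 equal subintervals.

-42.96875

Exact integral: ∫_3.5^8.5 g(s) ds = -3887.5.
M_4 = -3844.53125.
Error = -3887.5 − (-3844.53125) = -42.96875.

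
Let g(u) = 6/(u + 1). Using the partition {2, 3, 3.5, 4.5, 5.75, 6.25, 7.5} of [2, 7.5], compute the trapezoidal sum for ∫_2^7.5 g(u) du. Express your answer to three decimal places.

Subinterval widths: 1, 0.5, 1, 1.25, 0.5, 1.25.
g(2) = 2, g(3) = 1.5, g(3.5) = 4/3, g(4.5) = 12/11, g(5.75) = 8/9, g(6.25) = 24/29, g(7.5) = 12/17.
On each subinterval the trapezoid contributes (Δu_i/2)·[g(u_{i-1}) + g(u_i)].
Sum ≈ 6.295.

6.295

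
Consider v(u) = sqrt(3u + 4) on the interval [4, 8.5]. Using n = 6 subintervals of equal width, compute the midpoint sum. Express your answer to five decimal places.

21.38587

Δu = (8.5 − 4)/6 = 0.75.
Midpoints: 4.375, 5.125, 5.875, 6.625, 7.375, 8.125.
v(4.375) ≈ 4.13824, v(5.125) ≈ 4.40170, v(5.875) ≈ 4.65027, v(6.625) ≈ 4.88621, v(7.375) ≈ 5.11126, v(8.125) ≈ 5.32682.
Sum = Δu · [v(4.375) + v(5.125) + v(5.875) + ...].
Sum ≈ 21.38587.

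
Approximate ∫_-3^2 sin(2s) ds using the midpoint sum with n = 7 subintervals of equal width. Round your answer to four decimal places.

Δs = (2 − (-3))/7 = 5/7.
Midpoints: -37/14, -27/14, -17/14, -0.5, 3/14, 13/14, 23/14.
f(-37/14) ≈ 0.8401, f(-27/14) ≈ 0.6560, f(-17/14) ≈ -0.6541, f(-0.5) ≈ -0.8415, f(3/14) ≈ 0.4156, f(13/14) ≈ 0.9593, f(23/14) ≈ -0.1436.
Sum = Δs · [f(-37/14) + f(-27/14) + f(-17/14) + ...].
Sum ≈ 0.8798.

0.8798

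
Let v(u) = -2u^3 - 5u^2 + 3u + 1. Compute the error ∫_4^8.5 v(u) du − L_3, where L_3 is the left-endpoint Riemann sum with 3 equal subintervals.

Exact integral: ∫_4^8.5 v(u) du = -3310.03125.
L_3 = -2355.75.
Error = -3310.03125 − (-2355.75) = -954.28125.

-954.28125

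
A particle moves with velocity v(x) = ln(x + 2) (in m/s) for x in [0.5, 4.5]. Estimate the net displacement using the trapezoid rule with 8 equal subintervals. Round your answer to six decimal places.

5.870869

Δx = (4.5 − 0.5)/8 = 0.5.
v(0.5) ≈ 0.916291, v(1) ≈ 1.098612, v(1.5) ≈ 1.252763, v(2) ≈ 1.386294, v(2.5) ≈ 1.504077, v(3) ≈ 1.609438, v(3.5) ≈ 1.704748, v(4) ≈ 1.791759, v(4.5) ≈ 1.871802.
T_8 = (Δx/2)·[v(x_0) + 2v(x_1) + ... + 2v(x_{7}) + v(x_8)].
Sum ≈ 5.870869.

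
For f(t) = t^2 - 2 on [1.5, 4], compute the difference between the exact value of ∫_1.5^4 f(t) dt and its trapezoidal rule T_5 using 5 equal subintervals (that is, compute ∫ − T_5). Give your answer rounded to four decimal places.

Exact integral: ∫_1.5^4 f(t) dt ≈ 15.208333.
T_5 = 15.3125.
Error ≈ 15.208333 − 15.3125 ≈ -0.1042.

-0.1042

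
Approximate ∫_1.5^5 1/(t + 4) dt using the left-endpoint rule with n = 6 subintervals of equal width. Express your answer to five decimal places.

0.51369

Δt = (5 − 1.5)/6 = 7/12.
Left endpoints: 1.5, 25/12, 8/3, 3.25, 23/6, 53/12.
f(1.5) = 2/11, f(25/12) = 12/73, f(8/3) = 0.15, f(3.25) = 4/29, f(23/6) = 6/47, f(53/12) = 12/101.
Sum = Δt · [f(1.5) + f(25/12) + f(8/3) + ...].
Sum ≈ 0.51369.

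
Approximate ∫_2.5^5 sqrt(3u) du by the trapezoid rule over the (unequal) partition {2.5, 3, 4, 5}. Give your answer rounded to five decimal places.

Subinterval widths: 0.5, 1, 1.
f(2.5) ≈ 2.73861, f(3) ≈ 3.00000, f(4) ≈ 3.46410, f(5) ≈ 3.87298.
On each subinterval the trapezoid contributes (Δu_i/2)·[f(u_{i-1}) + f(u_i)].
Sum ≈ 8.33525.

8.33525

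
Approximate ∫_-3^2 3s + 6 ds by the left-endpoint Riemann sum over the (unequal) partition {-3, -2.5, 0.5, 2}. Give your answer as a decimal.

5.25

Subinterval widths: 0.5, 3, 1.5.
Left endpoints: -3, -2.5, 0.5.
f(-3) = -3, f(-2.5) = -1.5, f(0.5) = 7.5.
Sum = Σ Δs_i · f(s_i).
Sum = 5.25.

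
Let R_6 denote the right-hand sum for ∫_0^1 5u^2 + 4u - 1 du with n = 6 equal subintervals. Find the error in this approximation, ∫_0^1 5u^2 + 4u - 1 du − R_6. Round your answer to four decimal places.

Exact integral: ∫_0^1 f(u) du ≈ 2.666667.
R_6 ≈ 3.439815.
Error ≈ 2.666667 − 3.439815 ≈ -0.7731.

-0.7731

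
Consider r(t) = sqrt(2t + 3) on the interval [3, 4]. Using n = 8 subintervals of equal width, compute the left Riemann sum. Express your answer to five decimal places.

3.14113

Δt = (4 − 3)/8 = 0.125.
Left endpoints: 3, 3.125, 3.25, 3.375, 3.5, 3.625, 3.75, 3.875.
r(3) ≈ 3.00000, r(3.125) ≈ 3.04138, r(3.25) ≈ 3.08221, r(3.375) ≈ 3.12250, r(3.5) ≈ 3.16228, r(3.625) ≈ 3.20156, r(3.75) ≈ 3.24037, r(3.875) ≈ 3.27872.
Sum = Δt · [r(3) + r(3.125) + r(3.25) + ...].
Sum ≈ 3.14113.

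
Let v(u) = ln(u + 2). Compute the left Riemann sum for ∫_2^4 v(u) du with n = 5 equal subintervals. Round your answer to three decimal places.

3.123

Δu = (4 − 2)/5 = 0.4.
Left endpoints: 2, 2.4, 2.8, 3.2, 3.6.
v(2) ≈ 1.386, v(2.4) ≈ 1.482, v(2.8) ≈ 1.569, v(3.2) ≈ 1.649, v(3.6) ≈ 1.723.
Sum = Δu · [v(2) + v(2.4) + v(2.8) + v(3.2) + v(3.6)].
Sum ≈ 3.123.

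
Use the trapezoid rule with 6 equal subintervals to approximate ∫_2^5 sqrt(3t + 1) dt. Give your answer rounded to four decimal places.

10.1026

Δt = (5 − 2)/6 = 0.5.
f(2) ≈ 2.6458, f(2.5) ≈ 2.9155, f(3) ≈ 3.1623, f(3.5) ≈ 3.3912, f(4) ≈ 3.6056, f(4.5) ≈ 3.8079, f(5) ≈ 4.0000.
T_6 = (Δt/2)·[f(t_0) + 2f(t_1) + ... + 2f(t_{5}) + f(t_6)].
Sum ≈ 10.1026.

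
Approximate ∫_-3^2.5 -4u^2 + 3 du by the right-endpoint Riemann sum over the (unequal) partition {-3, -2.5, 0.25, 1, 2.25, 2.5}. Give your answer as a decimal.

-31.25

Subinterval widths: 0.5, 2.75, 0.75, 1.25, 0.25.
Right endpoints: -2.5, 0.25, 1, 2.25, 2.5.
f(-2.5) = -22, f(0.25) = 2.75, f(1) = -1, f(2.25) = -17.25, f(2.5) = -22.
Sum = Σ Δu_i · f(u_i).
Sum = -31.25.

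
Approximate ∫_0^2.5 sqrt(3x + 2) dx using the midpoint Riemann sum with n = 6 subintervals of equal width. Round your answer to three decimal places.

5.882

Δx = (2.5 − 0)/6 = 5/12.
Midpoints: 5/24, 0.625, 25/24, 35/24, 1.875, 55/24.
f(5/24) ≈ 1.620, f(0.625) ≈ 1.969, f(25/24) ≈ 2.264, f(35/24) ≈ 2.525, f(1.875) ≈ 2.761, f(55/24) ≈ 2.979.
Sum = Δx · [f(5/24) + f(0.625) + f(25/24) + ...].
Sum ≈ 5.882.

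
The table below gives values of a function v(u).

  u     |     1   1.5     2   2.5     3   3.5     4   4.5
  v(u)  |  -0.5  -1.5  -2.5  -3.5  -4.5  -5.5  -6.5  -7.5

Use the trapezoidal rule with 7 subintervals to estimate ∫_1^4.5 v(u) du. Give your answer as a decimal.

Δu = 0.5.
T_7 = (0.5/2)·[(-0.5) + 2·(-1.5) + 2·(-2.5) + 2·(-3.5) + 2·(-4.5) + 2·(-5.5) + 2·(-6.5) + (-7.5)] = -14.

-14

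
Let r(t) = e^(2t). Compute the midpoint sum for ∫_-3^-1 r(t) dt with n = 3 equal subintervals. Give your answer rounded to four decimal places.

0.0618

Δt = (-1 − (-3))/3 = 2/3.
Midpoints: -8/3, -2, -4/3.
r(-8/3) ≈ 0.0048, r(-2) ≈ 0.0183, r(-4/3) ≈ 0.0695.
Sum = Δt · [r(-8/3) + r(-2) + r(-4/3)].
Sum ≈ 0.0618.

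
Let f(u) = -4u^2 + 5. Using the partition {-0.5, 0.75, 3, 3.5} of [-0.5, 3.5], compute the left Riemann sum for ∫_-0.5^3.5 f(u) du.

Subinterval widths: 1.25, 2.25, 0.5.
Left endpoints: -0.5, 0.75, 3.
f(-0.5) = 4, f(0.75) = 2.75, f(3) = -31.
Sum = Σ Δu_i · f(u_i).
Sum = -4.3125.

-4.3125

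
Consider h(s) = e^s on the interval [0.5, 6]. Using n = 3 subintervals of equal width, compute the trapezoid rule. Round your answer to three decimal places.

Δs = (6 − 0.5)/3 = 11/6.
h(0.5) ≈ 1.649, h(7/3) ≈ 10.312, h(25/6) ≈ 64.500, h(6) ≈ 403.429.
T_3 = (Δs/2)·[h(s_0) + 2h(s_1) + 2h(s_2) + h(s_3)].
Sum ≈ 508.477.

508.477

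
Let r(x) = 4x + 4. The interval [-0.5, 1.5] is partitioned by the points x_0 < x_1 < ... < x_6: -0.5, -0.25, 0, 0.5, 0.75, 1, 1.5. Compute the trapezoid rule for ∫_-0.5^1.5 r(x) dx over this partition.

12

Subinterval widths: 0.25, 0.25, 0.5, 0.25, 0.25, 0.5.
r(-0.5) = 2, r(-0.25) = 3, r(0) = 4, r(0.5) = 6, r(0.75) = 7, r(1) = 8, r(1.5) = 10.
On each subinterval the trapezoid contributes (Δx_i/2)·[r(x_{i-1}) + r(x_i)].
Sum = 12.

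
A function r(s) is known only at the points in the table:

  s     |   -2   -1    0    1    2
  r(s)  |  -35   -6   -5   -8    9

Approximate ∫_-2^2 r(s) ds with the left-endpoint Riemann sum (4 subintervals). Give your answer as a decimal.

-54

Δs = 1.
Sum = 1·[(-35) + (-6) + (-5) + (-8)] = -54.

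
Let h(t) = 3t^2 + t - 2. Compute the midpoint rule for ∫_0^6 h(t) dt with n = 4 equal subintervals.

218.625

Δt = (6 − 0)/4 = 1.5.
Midpoints: 0.75, 2.25, 3.75, 5.25.
h(0.75) = 0.4375, h(2.25) = 15.4375, h(3.75) = 43.9375, h(5.25) = 85.9375.
Sum = Δt · [h(0.75) + h(2.25) + h(3.75) + h(5.25)].
Sum = 218.625.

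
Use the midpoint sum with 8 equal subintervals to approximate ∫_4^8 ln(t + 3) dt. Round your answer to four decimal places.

Δt = (8 − 4)/8 = 0.5.
Midpoints: 4.25, 4.75, 5.25, 5.75, 6.25, 6.75, 7.25, 7.75.
f(4.25) ≈ 1.9810, f(4.75) ≈ 2.0477, f(5.25) ≈ 2.1102, f(5.75) ≈ 2.1691, f(6.25) ≈ 2.2246, f(6.75) ≈ 2.2773, f(7.25) ≈ 2.3273, f(7.75) ≈ 2.3749.
Sum = Δt · [f(4.25) + f(4.75) + f(5.25) + ...].
Sum ≈ 8.7560.

8.7560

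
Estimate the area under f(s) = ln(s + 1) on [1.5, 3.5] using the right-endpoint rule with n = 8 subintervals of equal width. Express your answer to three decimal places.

Δs = (3.5 − 1.5)/8 = 0.25.
Right endpoints: 1.75, 2, 2.25, 2.5, 2.75, 3, 3.25, 3.5.
f(1.75) ≈ 1.012, f(2) ≈ 1.099, f(2.25) ≈ 1.179, f(2.5) ≈ 1.253, f(2.75) ≈ 1.322, f(3) ≈ 1.386, f(3.25) ≈ 1.447, f(3.5) ≈ 1.504.
Sum = Δs · [f(1.75) + f(2) + f(2.25) + ...].
Sum ≈ 2.550.

2.550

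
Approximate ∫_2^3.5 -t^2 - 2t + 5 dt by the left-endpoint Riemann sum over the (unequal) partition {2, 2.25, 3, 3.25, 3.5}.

-9.6875

Subinterval widths: 0.25, 0.75, 0.25, 0.25.
Left endpoints: 2, 2.25, 3, 3.25.
f(2) = -3, f(2.25) = -4.5625, f(3) = -10, f(3.25) = -12.0625.
Sum = Σ Δt_i · f(t_i).
Sum = -9.6875.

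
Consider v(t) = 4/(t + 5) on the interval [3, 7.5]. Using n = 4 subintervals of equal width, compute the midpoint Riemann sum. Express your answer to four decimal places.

Δt = (7.5 − 3)/4 = 1.125.
Midpoints: 3.5625, 4.6875, 5.8125, 6.9375.
v(3.5625) = 64/137, v(4.6875) = 64/155, v(5.8125) = 64/173, v(6.9375) = 64/191.
Sum = Δt · [v(3.5625) + v(4.6875) + v(5.8125) + v(6.9375)].
Sum ≈ 1.7832.

1.7832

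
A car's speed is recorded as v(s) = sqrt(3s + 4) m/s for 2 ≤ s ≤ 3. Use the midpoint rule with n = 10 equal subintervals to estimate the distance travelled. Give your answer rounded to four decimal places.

3.3888

Δs = (3 − 2)/10 = 0.1.
Midpoints: 2.05, 2.15, 2.25, 2.35, 2.45, 2.55, 2.65, 2.75, 2.85, 2.95.
v(2.05) ≈ 3.1859, v(2.15) ≈ 3.2326, v(2.25) ≈ 3.2787, v(2.35) ≈ 3.3242, v(2.45) ≈ 3.3690, v(2.55) ≈ 3.4132, v(2.65) ≈ 3.4569, v(2.75) ≈ 3.5000, v(2.85) ≈ 3.5426, v(2.95) ≈ 3.5847.
Sum = Δs · [v(2.05) + v(2.15) + v(2.25) + ...].
Sum ≈ 3.3888.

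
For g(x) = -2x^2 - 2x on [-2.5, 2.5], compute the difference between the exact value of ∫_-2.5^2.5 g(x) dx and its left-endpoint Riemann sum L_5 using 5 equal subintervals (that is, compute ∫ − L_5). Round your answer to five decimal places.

Exact integral: ∫_-2.5^2.5 g(x) dx ≈ -20.8333333.
L_5 = -17.5.
Error ≈ -20.8333333 − (-17.5) ≈ -3.33333.

-3.33333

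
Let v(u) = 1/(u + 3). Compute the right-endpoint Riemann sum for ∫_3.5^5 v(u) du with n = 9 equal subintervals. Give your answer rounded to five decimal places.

0.20525

Δu = (5 − 3.5)/9 = 1/6.
Right endpoints: 11/3, 23/6, 4, 25/6, 13/3, 4.5, 14/3, 29/6, 5.
v(11/3) = 0.15, v(23/6) = 6/41, v(4) = 1/7, v(25/6) = 6/43, v(13/3) = 3/22, v(4.5) = 2/15, v(14/3) = 3/23, v(29/6) = 6/47, v(5) = 0.125.
Sum = Δu · [v(11/3) + v(23/6) + v(4) + ...].
Sum ≈ 0.20525.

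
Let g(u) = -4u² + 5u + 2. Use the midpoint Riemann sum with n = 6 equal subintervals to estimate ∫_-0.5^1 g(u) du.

Δu = (1 − (-0.5))/6 = 0.25.
Midpoints: -0.375, -0.125, 0.125, 0.375, 0.625, 0.875.
g(-0.375) = -0.4375, g(-0.125) = 1.3125, g(0.125) = 2.5625, g(0.375) = 3.3125, g(0.625) = 3.5625, g(0.875) = 3.3125.
Sum = Δu · [g(-0.375) + g(-0.125) + g(0.125) + ...].
Sum = 3.40625.

3.40625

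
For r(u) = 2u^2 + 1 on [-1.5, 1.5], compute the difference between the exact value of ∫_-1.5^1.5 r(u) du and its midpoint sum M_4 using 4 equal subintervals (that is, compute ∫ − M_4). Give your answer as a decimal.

Exact integral: ∫_-1.5^1.5 r(u) du = 7.5.
M_4 = 7.21875.
Error = 7.5 − 7.21875 = 0.28125.

0.28125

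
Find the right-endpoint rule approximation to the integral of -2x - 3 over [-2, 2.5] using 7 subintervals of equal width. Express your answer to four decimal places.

-18.6429

Δx = (2.5 − (-2))/7 = 9/14.
Right endpoints: -19/14, -5/7, -1/14, 4/7, 17/14, 13/7, 2.5.
f(-19/14) = -2/7, f(-5/7) = -11/7, f(-1/14) = -20/7, f(4/7) = -29/7, f(17/14) = -38/7, f(13/7) = -47/7, f(2.5) = -8.
Sum = Δx · [f(-19/14) + f(-5/7) + f(-1/14) + ...].
Sum ≈ -18.6429.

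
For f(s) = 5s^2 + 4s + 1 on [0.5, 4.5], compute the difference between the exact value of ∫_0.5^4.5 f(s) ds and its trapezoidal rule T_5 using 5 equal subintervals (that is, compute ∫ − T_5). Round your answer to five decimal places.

Exact integral: ∫_0.5^4.5 f(s) ds ≈ 195.6666667.
T_5 = 197.8.
Error ≈ 195.6666667 − 197.8 ≈ -2.13333.

-2.13333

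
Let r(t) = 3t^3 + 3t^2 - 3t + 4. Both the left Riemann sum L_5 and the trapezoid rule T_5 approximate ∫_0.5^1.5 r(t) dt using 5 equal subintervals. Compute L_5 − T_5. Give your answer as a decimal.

-1.275

L_5 = 6.805.
T_5 = 8.08.
L_5 − T_5 = -1.275.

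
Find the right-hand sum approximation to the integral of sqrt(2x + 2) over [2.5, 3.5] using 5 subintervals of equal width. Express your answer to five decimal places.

2.86186

Δx = (3.5 − 2.5)/5 = 0.2.
Right endpoints: 2.7, 2.9, 3.1, 3.3, 3.5.
f(2.7) ≈ 2.72029, f(2.9) ≈ 2.79285, f(3.1) ≈ 2.86356, f(3.3) ≈ 2.93258, f(3.5) ≈ 3.00000.
Sum = Δx · [f(2.7) + f(2.9) + f(3.1) + f(3.3) + f(3.5)].
Sum ≈ 2.86186.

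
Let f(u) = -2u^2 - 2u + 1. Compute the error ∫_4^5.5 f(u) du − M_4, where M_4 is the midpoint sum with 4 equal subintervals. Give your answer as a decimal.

Exact integral: ∫_4^5.5 f(u) du = -81.
M_4 = -80.96484375.
Error = -81 − (-80.96484375) = -0.03515625.

-0.03515625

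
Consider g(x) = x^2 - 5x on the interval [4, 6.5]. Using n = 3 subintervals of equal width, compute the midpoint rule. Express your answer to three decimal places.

4.439

Δx = (6.5 − 4)/3 = 5/6.
Midpoints: 53/12, 5.25, 73/12.
g(53/12) = -371/144, g(5.25) = 1.3125, g(73/12) = 949/144.
Sum = Δx · [g(53/12) + g(5.25) + g(73/12)].
Sum ≈ 4.439.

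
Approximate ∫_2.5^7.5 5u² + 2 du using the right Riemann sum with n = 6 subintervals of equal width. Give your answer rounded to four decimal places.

Δu = (7.5 − 2.5)/6 = 5/6.
Right endpoints: 10/3, 25/6, 5, 35/6, 20/3, 7.5.
f(10/3) = 518/9, f(25/6) = 3197/36, f(5) = 127, f(35/6) = 6197/36, f(20/3) = 2018/9, f(7.5) = 283.25.
Sum = Δu · [f(10/3) + f(25/6) + f(5) + ...].
Sum ≈ 794.1435.

794.1435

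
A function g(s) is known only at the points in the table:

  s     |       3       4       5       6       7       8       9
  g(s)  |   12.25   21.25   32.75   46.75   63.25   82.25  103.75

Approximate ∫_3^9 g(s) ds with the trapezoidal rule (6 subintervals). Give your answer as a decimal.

304.25

Δs = 1.
T_6 = (1/2)·[12.25 + 2·21.25 + 2·32.75 + 2·46.75 + 2·63.25 + 2·82.25 + 103.75] = 304.25.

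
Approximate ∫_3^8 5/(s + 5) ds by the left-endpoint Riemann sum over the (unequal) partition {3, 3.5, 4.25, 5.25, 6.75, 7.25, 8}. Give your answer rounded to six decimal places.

2.544813

Subinterval widths: 0.5, 0.75, 1, 1.5, 0.5, 0.75.
Left endpoints: 3, 3.5, 4.25, 5.25, 6.75, 7.25.
f(3) = 0.625, f(3.5) = 10/17, f(4.25) = 20/37, f(5.25) = 20/41, f(6.75) = 20/47, f(7.25) = 20/49.
Sum = Σ Δs_i · f(s_i).
Sum ≈ 2.544813.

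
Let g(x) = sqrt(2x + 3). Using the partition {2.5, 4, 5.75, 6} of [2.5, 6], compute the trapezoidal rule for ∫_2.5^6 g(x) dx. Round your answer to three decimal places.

11.803

Subinterval widths: 1.5, 1.75, 0.25.
g(2.5) ≈ 2.828, g(4) ≈ 3.317, g(5.75) ≈ 3.808, g(6) ≈ 3.873.
On each subinterval the trapezoid contributes (Δx_i/2)·[g(x_{i-1}) + g(x_i)].
Sum ≈ 11.803.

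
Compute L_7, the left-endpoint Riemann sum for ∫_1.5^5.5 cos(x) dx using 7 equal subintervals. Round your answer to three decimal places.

Δx = (5.5 − 1.5)/7 = 4/7.
Left endpoints: 1.5, 29/14, 37/14, 45/14, 53/14, 61/14, 69/14.
f(1.5) ≈ 0.071, f(29/14) ≈ -0.480, f(37/14) ≈ -0.878, f(45/14) ≈ -0.997, f(53/14) ≈ -0.800, f(61/14) ≈ -0.348, f(69/14) ≈ 0.215.
Sum = Δx · [f(1.5) + f(29/14) + f(37/14) + ...].
Sum ≈ -1.839.

-1.839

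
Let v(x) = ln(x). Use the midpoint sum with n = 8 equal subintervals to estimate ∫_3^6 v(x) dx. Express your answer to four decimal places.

4.4557

Δx = (6 − 3)/8 = 0.375.
Midpoints: 3.1875, 3.5625, 3.9375, 4.3125, 4.6875, 5.0625, 5.4375, 5.8125.
v(3.1875) ≈ 1.1592, v(3.5625) ≈ 1.2705, v(3.9375) ≈ 1.3705, v(4.3125) ≈ 1.4615, v(4.6875) ≈ 1.5449, v(5.0625) ≈ 1.6219, v(5.4375) ≈ 1.6933, v(5.8125) ≈ 1.7600.
Sum = Δx · [v(3.1875) + v(3.5625) + v(3.9375) + ...].
Sum ≈ 4.4557.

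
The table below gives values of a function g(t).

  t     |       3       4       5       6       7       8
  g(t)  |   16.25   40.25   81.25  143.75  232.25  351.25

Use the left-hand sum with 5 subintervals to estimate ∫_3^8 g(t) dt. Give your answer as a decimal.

Δt = 1.
Sum = 1·[16.25 + 40.25 + 81.25 + 143.75 + 232.25] = 513.75.

513.75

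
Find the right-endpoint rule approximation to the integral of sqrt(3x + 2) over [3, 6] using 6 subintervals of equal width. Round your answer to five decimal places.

12.05530

Δx = (6 − 3)/6 = 0.5.
Right endpoints: 3.5, 4, 4.5, 5, 5.5, 6.
f(3.5) ≈ 3.53553, f(4) ≈ 3.74166, f(4.5) ≈ 3.93700, f(5) ≈ 4.12311, f(5.5) ≈ 4.30116, f(6) ≈ 4.47214.
Sum = Δx · [f(3.5) + f(4) + f(4.5) + ...].
Sum ≈ 12.05530.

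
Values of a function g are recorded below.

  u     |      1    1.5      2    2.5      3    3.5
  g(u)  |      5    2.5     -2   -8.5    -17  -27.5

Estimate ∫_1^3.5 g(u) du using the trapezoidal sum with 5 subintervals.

-18.125

Δu = 0.5.
T_5 = (0.5/2)·[5 + 2·2.5 + 2·(-2) + 2·(-8.5) + 2·(-17) + (-27.5)] = -18.125.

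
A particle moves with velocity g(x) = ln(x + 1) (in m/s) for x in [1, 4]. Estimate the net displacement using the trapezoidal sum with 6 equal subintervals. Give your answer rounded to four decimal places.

Δx = (4 − 1)/6 = 0.5.
g(1) ≈ 0.6931, g(1.5) ≈ 0.9163, g(2) ≈ 1.0986, g(2.5) ≈ 1.2528, g(3) ≈ 1.3863, g(3.5) ≈ 1.5041, g(4) ≈ 1.6094.
T_6 = (Δx/2)·[g(x_0) + 2g(x_1) + ... + 2g(x_{5}) + g(x_6)].
Sum ≈ 3.6547.

3.6547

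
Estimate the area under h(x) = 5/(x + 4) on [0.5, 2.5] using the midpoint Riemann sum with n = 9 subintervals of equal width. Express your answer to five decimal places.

1.83836

Δx = (2.5 − 0.5)/9 = 2/9.
Midpoints: 11/18, 5/6, 19/18, 23/18, 1.5, 31/18, 35/18, 13/6, 43/18.
h(11/18) = 90/83, h(5/6) = 30/29, h(19/18) = 90/91, h(23/18) = 18/19, h(1.5) = 10/11, h(31/18) = 90/103, h(35/18) = 90/107, h(13/6) = 30/37, h(43/18) = 18/23.
Sum = Δx · [h(11/18) + h(5/6) + h(19/18) + ...].
Sum ≈ 1.83836.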